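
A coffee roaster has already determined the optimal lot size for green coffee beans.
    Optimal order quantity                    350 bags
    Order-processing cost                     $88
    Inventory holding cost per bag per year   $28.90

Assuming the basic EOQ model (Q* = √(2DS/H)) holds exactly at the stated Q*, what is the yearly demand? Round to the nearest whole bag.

EOQ relation: Q² = 2DS/H, so rearrange for the unknown.
D = Q²H / (2S) = 350² × 28.9 / (2 × 88) = 20,115.06

20,115 bags per year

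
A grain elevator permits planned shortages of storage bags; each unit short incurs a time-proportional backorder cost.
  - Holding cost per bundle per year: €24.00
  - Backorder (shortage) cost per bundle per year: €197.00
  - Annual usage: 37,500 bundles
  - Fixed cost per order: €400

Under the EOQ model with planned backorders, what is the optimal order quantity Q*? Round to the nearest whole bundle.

Q* = √(2DS/H) · √((H + b)/b)
   = √(2 × 37,500 × 400 / 24) · √((24 + 197) / 197)
   = 1,118.034 × 1.0592 ≈ 1,184.18

1,184 bundles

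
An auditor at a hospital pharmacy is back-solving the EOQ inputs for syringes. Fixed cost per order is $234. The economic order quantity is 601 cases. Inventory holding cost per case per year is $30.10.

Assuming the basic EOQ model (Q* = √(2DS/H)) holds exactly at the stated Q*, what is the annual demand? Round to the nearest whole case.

23,231 cases per year

Since Q* = (2DS/H)^½, squaring gives Q*²·H = 2DS.
D = Q²H / (2S) = 601² × 30.1 / (2 × 234) = 23,231.09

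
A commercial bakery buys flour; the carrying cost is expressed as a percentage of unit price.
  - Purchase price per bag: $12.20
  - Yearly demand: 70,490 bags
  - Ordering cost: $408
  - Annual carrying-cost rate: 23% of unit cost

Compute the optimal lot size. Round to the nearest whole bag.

4,528 bags

Carrying cost H = $12.2 × 23% = $2.8060/bag/yr
2DS/H = 2·70,490·408/2.806 = 20,498,873.84
EOQ = √20,498,873.84 ≈ 4,527.57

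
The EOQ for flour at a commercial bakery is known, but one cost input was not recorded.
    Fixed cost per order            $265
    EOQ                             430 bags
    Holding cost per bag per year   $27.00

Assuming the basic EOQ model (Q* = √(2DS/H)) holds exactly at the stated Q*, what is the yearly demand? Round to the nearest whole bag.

9,419 bags per year

Since Q* = (2DS/H)^½, squaring gives Q*²·H = 2DS.
D = Q²H / (2S) = 430² × 27 / (2 × 265) = 9,419.43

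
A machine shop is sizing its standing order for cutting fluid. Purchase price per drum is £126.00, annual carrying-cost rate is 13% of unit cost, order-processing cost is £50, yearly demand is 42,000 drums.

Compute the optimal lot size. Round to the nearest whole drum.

H = i·C = 0.13 × £126 = £16.3800 per drum-year
2DS/H = 2·42,000·50/16.38 = 256,410.26
EOQ = √256,410.26 ≈ 506.37

506 drums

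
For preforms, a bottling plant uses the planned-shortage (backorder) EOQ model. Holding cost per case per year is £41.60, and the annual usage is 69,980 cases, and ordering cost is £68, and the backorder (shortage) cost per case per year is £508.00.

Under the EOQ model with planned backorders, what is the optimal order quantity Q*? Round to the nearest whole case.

Q* = √(2DS/H) · √((H + b)/b)
   = √(2 × 69,980 × 68 / 41.6) · √((41.6 + 508) / 508)
   = 478.310 × 1.0401 ≈ 497.51

498 cases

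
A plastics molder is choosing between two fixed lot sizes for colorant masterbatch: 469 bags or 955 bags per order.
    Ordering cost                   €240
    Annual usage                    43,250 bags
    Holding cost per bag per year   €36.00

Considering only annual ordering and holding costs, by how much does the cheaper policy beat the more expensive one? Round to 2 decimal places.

€2,515.09

Annual cost at Q: ordering D·S/Q plus holding Q·H/2.
TC(469) = (43,250/469)×240 + (469/2)×36 = €30,574.20
TC(955) = (43,250/955)×240 + (955/2)×36 = €28,059.11
Cheaper: Q = 955.  Difference = €2,515.09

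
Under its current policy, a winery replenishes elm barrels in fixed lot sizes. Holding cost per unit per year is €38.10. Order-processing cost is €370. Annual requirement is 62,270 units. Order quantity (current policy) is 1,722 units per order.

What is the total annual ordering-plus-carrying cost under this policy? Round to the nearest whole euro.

€46,184

Ordering: D/Q × S = 62,270/1,722 × €370 = €13,379.73
Holding:  Q/2 × H = 1,722/2 × €38.1 = €32,804.10
Total = €13,379.73 + €32,804.10 = €46,183.83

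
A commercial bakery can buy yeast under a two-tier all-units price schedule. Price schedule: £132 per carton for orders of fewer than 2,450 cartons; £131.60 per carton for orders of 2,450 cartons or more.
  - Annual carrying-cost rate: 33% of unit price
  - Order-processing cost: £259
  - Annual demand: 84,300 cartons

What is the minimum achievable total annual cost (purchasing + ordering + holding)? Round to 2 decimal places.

H₁ = 33%×£132 = £43.5600;  H₂ = 33%×£131.60 = £43.4280
EOQ₁ = √(2×84,300×259/43.5600) = 1,001.23  (< 2,450, feasible at tier 1)
EOQ₂ = √(2×84,300×259/43.4280) = 1,002.75  (< 2,450 → use Q = 2,450 at tier-2 price)
TC(tier 1 (EOQ₁), Q≈1,001.2) = £11,171,213.67
TC(tier 2, Q≈2,450.0) = £11,155,991.01
Minimum at tier 2: £11,155,991.01

£11,155,991.01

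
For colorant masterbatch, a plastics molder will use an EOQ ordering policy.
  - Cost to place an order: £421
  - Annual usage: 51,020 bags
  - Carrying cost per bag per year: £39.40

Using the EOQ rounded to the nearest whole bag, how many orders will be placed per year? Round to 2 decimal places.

EOQ = √(2DS/H) = √(2 × 51,020 × 421 / 39.4)
    = √(1,090,325.89) ≈ 1,044.19 → Q = 1,044
N = D/Q = 51,020/1,044 ≈ 48.870 orders/yr

48.87 orders per year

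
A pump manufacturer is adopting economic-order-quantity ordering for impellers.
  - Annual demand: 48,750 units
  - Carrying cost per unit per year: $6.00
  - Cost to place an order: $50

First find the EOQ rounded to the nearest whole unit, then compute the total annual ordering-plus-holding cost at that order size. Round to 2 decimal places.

Q* = √(2·D·S / H) = √(2·48,750·50 / 6) = √812,500.0 ≈ 901.39 → Q = 901 units
Annual ordering cost = (D/Q)·S = (48,750/901) × 50 = $2,705.33
Annual holding cost  = (Q/2)·H = (901/2) × 6 = $2,703.00
Total = $2,705.33 + $2,703.00 = $5,408.33

$5,408.33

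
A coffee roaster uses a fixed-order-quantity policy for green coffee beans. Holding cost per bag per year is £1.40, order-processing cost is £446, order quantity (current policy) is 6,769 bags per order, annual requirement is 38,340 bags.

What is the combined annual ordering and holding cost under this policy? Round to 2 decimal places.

£7,264.47

Ordering: D/Q × S = 38,340/6,769 × £446 = £2,526.17
Holding:  Q/2 × H = 6,769/2 × £1.4 = £4,738.30
Total = £2,526.17 + £4,738.30 = £7,264.47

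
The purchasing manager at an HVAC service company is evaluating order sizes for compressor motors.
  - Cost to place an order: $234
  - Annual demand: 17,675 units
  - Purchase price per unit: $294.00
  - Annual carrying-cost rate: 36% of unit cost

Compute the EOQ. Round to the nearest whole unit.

280 units

Holding cost per unit per year: H = 36% × $294 = $105.8400
Q* = √(2·D·S / H) = √(2·17,675·234 / 105.84) = √78,154.8 ≈ 279.56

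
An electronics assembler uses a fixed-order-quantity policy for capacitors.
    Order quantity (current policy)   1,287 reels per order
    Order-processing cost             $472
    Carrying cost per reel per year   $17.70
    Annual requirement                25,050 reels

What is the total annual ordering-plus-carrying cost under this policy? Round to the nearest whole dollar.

Orders/yr = 25,050/1,287 = 19.464; ordering cost = 19.464 × $472 = $9,186.95
Average inventory = 1,287/2 = 643.5; holding cost = 643.5 × $17.7 = $11,389.95
Total = $9,186.95 + $11,389.95 = $20,576.90

$20,577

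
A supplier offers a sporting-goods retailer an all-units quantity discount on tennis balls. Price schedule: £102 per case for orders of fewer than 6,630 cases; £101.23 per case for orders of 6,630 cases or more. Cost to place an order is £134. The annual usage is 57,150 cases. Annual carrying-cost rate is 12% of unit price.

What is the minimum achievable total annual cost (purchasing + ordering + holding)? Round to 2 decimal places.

H₁ = 12%×£102 = £12.2400;  H₂ = 12%×£101.23 = £12.1476
EOQ₁ = √(2×57,150×134/12.2400) = 1,118.63  (< 6,630, feasible at tier 1)
EOQ₂ = √(2×57,150×134/12.1476) = 1,122.87  (< 6,630 → use Q = 6,630 at tier-2 price)
TC(tier 1 (EOQ₁), Q≈1,118.6) = £5,842,991.98
TC(tier 2, Q≈6,630.0) = £5,826,718.86
Minimum at tier 2: £5,826,718.86

£5,826,718.86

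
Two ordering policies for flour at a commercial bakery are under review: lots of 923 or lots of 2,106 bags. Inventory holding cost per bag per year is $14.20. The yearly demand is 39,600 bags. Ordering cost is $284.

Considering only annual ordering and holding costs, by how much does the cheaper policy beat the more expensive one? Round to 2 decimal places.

For each Q, cost = (D/Q)·S + (Q/2)·H.
TC(923) = (39,600/923)×284 + (923/2)×14.2 = $18,737.92
TC(2,106) = (39,600/2,106)×284 + (2,106/2)×14.2 = $20,292.77
Cheaper: Q = 923.  Difference = $1,554.86

$1,554.86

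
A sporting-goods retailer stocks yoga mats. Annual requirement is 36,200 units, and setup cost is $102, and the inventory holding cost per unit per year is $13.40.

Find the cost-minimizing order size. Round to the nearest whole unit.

Q* = √(2·D·S / H) = √(2·36,200·102 / 13.4) = √551,104.5 ≈ 742.36

742 units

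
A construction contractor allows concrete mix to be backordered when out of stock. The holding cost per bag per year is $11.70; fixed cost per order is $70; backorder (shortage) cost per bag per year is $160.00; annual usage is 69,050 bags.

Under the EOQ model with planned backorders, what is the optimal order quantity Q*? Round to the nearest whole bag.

Basic EOQ = √(2·69,050·70/11.7) = 908.977
Backorder adjustment √((H+b)/b) = √((11.7+160)/160) = 1.0359
Q* = 908.977 × 1.0359 ≈ 941.63

942 bags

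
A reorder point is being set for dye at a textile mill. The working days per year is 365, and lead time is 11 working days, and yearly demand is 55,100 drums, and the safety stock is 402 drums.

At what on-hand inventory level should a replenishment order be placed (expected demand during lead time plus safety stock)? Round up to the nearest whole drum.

Daily demand d = 55,100 / 365 = 150.959 drums/day
Demand during lead time = 150.959 × 11 = 1,660.55
Reorder point = 1,660.55 + 402 = 2,062.55 → round up

2,063 drums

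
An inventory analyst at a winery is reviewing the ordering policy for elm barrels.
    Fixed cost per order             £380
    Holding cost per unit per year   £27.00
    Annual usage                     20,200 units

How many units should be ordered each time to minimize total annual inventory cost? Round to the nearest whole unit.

754 units

Q* = √(2·D·S / H) = √(2·20,200·380 / 27) = √568,592.6 ≈ 754.05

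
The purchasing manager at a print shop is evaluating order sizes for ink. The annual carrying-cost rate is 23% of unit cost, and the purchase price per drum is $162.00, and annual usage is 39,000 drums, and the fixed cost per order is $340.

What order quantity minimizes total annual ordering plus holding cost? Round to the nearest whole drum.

844 drums

Carrying cost H = $162 × 23% = $37.2600/drum/yr
2DS/H = 2·39,000·340/37.26 = 711,755.23
EOQ = √711,755.23 ≈ 843.66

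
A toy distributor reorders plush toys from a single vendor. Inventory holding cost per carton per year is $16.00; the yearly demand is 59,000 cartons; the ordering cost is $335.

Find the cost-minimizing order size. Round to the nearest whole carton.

Q* = √(2·D·S / H) = √(2·59,000·335 / 16) = √2,470,625.0 ≈ 1,571.82

1,572 cartons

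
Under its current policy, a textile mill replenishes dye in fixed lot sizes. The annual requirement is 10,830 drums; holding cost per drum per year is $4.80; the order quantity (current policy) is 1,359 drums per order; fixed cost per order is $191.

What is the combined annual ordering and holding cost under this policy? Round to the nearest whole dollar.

$4,784

Ordering: D/Q × S = 10,830/1,359 × $191 = $1,522.10
Holding:  Q/2 × H = 1,359/2 × $4.8 = $3,261.60
Total = $1,522.10 + $3,261.60 = $4,783.70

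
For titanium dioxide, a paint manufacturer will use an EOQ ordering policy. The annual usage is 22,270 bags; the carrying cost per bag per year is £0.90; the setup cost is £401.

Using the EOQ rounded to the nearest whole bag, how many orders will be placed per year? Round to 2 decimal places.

5.00 orders per year

Q* = √(2·D·S / H) = √(2·22,270·401 / 0.9) = √19,845,044.4 ≈ 4,454.78 → Q = 4,455
Orders per year = D/Q = 22,270 / 4,455 = 4.999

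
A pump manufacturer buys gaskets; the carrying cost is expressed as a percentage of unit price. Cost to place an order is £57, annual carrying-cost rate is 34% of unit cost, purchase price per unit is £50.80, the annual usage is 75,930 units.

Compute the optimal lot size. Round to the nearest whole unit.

708 units

Carrying cost H = £50.8 × 34% = £17.2720/unit/yr
2DS/H = 2·75,930·57/17.272 = 501,159.10
EOQ = √501,159.10 ≈ 707.93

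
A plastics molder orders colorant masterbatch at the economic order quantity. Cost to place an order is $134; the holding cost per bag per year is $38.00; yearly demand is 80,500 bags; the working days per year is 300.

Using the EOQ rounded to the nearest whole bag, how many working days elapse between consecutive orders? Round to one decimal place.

Optimal lot size Q* = (2 × 80,500 × $134 / $38)^½ ≈ 753.48 → Q = 753 bags
Cycle time = (working days × Q)/D = (300 × 753) / 80,500 = 2.806 days

2.8 days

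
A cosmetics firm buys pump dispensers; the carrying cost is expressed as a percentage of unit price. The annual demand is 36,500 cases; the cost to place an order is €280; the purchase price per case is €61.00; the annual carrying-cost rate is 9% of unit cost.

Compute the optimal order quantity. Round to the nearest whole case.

Holding cost per case per year: H = 9% × €61 = €5.4900
EOQ = √(2DS/H) = √(2 × 36,500 × 280 / 5.49)
    = √(3,723,132.97) ≈ 1,929.54

1,930 cases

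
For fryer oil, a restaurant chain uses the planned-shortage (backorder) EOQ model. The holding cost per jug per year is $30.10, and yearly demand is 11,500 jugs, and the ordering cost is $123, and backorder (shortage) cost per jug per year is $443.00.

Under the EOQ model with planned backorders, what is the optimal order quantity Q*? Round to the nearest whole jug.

317 jugs

Q* = √(2DS/H) · √((H + b)/b)
   = √(2 × 11,500 × 123 / 30.1) · √((30.1 + 443) / 443)
   = 306.573 × 1.0334 ≈ 316.82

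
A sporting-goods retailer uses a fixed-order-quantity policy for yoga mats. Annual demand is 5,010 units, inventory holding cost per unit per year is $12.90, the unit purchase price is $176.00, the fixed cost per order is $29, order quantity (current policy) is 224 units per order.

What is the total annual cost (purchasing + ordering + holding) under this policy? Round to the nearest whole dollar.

Ordering: D/Q × S = 5,010/224 × $29 = $648.62
Holding:  Q/2 × H = 224/2 × $12.9 = $1,444.80
Purchase cost = D·C = 5,010 × 176 = $881,760.00
Total = $648.62 + $1,444.80 + $881,760.00 = $883,853.42

$883,853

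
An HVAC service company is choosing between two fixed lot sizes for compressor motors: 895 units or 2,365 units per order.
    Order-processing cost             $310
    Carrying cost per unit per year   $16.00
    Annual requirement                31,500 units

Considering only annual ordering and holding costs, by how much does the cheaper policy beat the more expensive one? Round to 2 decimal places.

For each Q, cost = (D/Q)·S + (Q/2)·H.
TC(895) = (31,500/895)×310 + (895/2)×16 = $18,070.61
TC(2,365) = (31,500/2,365)×310 + (2,365/2)×16 = $23,048.96
|ΔTC| = |$18,070.61 − $23,048.96| = $4,978.35

$4,978.35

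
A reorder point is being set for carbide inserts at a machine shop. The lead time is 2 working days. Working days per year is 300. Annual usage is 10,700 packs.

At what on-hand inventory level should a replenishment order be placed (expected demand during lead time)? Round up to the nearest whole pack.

72 packs

Daily demand d = 10,700 / 300 = 35.667 packs/day
Demand during lead time = 35.667 × 2 = 71.33
Reorder point = 71.33 → round up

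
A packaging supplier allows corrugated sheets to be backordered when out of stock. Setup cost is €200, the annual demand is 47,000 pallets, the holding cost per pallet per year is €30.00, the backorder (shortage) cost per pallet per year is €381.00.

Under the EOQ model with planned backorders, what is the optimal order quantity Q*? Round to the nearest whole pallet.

822 pallets

Basic EOQ = √(2·47,000·200/30) = 791.623
Backorder adjustment √((H+b)/b) = √((30+381)/381) = 1.0386
Q* = 791.623 × 1.0386 ≈ 822.20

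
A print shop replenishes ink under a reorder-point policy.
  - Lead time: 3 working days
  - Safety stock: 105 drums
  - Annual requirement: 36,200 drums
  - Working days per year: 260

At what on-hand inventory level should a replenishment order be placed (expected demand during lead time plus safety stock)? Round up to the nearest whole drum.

Daily demand d = 36,200 / 260 = 139.231 drums/day
Demand during lead time = 139.231 × 3 = 417.69
Reorder point = 417.69 + 105 = 522.69 → round up

523 drums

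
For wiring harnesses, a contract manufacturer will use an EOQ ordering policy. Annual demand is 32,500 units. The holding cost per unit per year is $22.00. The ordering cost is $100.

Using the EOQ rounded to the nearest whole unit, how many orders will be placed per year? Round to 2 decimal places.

Q* = √(2·D·S / H) = √(2·32,500·100 / 22) = √295,454.5 ≈ 543.56 → Q = 544
N = D/Q = 32,500/544 ≈ 59.743 orders/yr

59.74 orders per year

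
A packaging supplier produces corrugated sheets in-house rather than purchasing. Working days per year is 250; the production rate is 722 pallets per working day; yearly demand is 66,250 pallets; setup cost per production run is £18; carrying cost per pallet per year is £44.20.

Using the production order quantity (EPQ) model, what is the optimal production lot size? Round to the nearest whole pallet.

Daily demand d = 66,250/250 = 265.000; p = 722; 1 − d/p = 0.63296
EPQ = √(2DS / (H(1 − d/p)))
    = √(2 × 66,250 × 18 / (44.2 × 0.63296)) ≈ 291.97

292 pallets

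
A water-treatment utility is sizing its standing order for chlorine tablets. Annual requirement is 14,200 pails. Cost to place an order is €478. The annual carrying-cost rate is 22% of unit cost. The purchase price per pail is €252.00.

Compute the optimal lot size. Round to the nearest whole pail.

Carrying cost H = €252 × 22% = €55.4400/pail/yr
Optimal lot size Q* = (2 × 14,200 × €478 / €55.44)^½ ≈ 494.84

495 pails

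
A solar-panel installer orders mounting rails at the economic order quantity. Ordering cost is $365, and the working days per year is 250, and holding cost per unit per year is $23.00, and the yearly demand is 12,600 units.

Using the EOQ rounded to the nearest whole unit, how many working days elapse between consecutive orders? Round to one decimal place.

Optimal lot size Q* = (2 × 12,600 × $365 / $23)^½ ≈ 632.39 → Q = 632 units
Days between orders = 250 / (D/Q) = 250 / 19.937 ≈ 12.540

12.5 days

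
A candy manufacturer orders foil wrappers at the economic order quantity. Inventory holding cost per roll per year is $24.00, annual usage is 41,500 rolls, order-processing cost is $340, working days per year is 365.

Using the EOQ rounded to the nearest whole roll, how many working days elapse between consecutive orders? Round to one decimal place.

9.5 days

Optimal lot size Q* = (2 × 41,500 × $340 / $24)^½ ≈ 1,084.36 → Q = 1,084 rolls
Days between orders = 365 / (D/Q) = 365 / 38.284 ≈ 9.534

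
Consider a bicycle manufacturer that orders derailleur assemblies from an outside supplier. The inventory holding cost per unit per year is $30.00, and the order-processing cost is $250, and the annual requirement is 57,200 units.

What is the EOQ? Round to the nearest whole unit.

2DS/H = 2·57,200·250/30 = 953,333.33
EOQ = √953,333.33 ≈ 976.39

976 units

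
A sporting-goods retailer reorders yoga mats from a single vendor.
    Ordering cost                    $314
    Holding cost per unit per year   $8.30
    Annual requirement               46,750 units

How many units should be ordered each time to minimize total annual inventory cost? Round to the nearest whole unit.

Optimal lot size Q* = (2 × 46,750 × $314 / $8.3)^½ ≈ 1,880.75

1,881 units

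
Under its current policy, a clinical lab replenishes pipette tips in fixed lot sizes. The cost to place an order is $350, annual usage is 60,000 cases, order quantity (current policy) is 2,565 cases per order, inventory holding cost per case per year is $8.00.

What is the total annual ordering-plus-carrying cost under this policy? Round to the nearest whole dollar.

$18,447

Ordering: D/Q × S = 60,000/2,565 × $350 = $8,187.13
Holding:  Q/2 × H = 2,565/2 × $8 = $10,260.00
Total = $8,187.13 + $10,260.00 = $18,447.13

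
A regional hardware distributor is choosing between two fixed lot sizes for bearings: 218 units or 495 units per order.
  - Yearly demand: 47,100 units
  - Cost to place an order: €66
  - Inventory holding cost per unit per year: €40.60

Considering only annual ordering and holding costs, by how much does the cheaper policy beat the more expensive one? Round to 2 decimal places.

€2,356.53

TC(Q) = (D/Q)S + (Q/2)H
TC(218) = (47,100/218)×66 + (218/2)×40.6 = €18,685.03
TC(495) = (47,100/495)×66 + (495/2)×40.6 = €16,328.50
|ΔTC| = |€18,685.03 − €16,328.50| = €2,356.53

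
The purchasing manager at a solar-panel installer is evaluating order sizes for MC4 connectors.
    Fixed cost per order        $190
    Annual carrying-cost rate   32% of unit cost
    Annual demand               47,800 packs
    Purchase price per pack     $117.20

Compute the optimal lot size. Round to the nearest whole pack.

696 packs

Carrying cost H = $117.2 × 32% = $37.5040/pack/yr
Q* = √(2·D·S / H) = √(2·47,800·190 / 37.504) = √484,321.7 ≈ 695.93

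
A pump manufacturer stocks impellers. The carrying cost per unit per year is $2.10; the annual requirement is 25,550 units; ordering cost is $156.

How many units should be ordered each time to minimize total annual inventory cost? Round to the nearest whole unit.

1,948 units

Optimal lot size Q* = (2 × 25,550 × $156 / $2.1)^½ ≈ 1,948.33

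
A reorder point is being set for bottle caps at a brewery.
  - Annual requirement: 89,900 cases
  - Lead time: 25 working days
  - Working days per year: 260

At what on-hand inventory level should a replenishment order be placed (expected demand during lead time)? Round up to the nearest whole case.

8,645 cases

Daily demand d = 89,900 / 260 = 345.769 cases/day
Demand during lead time = 345.769 × 25 = 8,644.23
Reorder point = 8,644.23 → round up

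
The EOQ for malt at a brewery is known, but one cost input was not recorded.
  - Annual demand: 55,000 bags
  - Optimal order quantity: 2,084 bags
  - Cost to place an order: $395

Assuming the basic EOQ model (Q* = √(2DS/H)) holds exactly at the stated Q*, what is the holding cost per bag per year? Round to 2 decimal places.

From Q* = √(2DS/H) ⇒ Q*² = 2DS/H.
H = 2DS / Q² = 2 × 55,000 × 395 / 2,084² = 10.0045

$10.00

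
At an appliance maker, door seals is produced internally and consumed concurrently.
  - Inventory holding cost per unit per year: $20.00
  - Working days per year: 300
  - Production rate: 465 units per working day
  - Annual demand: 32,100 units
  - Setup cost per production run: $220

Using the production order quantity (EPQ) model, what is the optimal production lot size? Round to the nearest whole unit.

958 units

Daily demand d = 32,100/300 = 107.000; p = 465; 1 − d/p = 0.76989
EPQ = √(2DS / (H(1 − d/p)))
    = √(2 × 32,100 × 220 / (20 × 0.76989)) ≈ 957.74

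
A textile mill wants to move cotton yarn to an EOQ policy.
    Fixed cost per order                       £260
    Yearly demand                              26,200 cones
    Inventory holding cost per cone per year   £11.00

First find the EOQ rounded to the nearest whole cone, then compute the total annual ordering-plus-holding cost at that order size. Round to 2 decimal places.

EOQ = √(2DS/H) = √(2 × 26,200 × 260 / 11)
    = √(1,238,545.45) ≈ 1,112.90 → Q = 1,113 cones
Orders/yr = 26,200/1,113 = 23.540; ordering cost = 23.540 × £260 = £6,120.40
Average inventory = 1,113/2 = 556.5; holding cost = 556.5 × £11 = £6,121.50
Total = £6,120.40 + £6,121.50 = £12,241.90

£12,241.90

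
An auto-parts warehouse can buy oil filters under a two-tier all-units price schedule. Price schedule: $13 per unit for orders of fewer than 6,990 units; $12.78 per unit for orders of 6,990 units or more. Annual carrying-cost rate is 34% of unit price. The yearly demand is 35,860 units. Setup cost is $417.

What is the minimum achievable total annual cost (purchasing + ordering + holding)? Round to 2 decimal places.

H₁ = 34%×$13 = $4.4200;  H₂ = 34%×$12.78 = $4.3452
EOQ₁ = √(2×35,860×417/4.4200) = 2,601.22  (< 6,990, feasible at tier 1)
EOQ₂ = √(2×35,860×417/4.3452) = 2,623.51  (< 6,990 → use Q = 6,990 at tier-2 price)
TC(tier 1 (EOQ₁), Q≈2,601.2) = $477,677.39
TC(tier 2, Q≈6,990.0) = $475,616.56
Minimum at tier 2: $475,616.56

$475,616.56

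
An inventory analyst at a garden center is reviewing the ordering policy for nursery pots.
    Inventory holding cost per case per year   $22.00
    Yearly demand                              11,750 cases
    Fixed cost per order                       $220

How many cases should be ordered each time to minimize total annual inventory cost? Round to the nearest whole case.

485 cases

Q* = √(2·D·S / H) = √(2·11,750·220 / 22) = √235,000.0 ≈ 484.77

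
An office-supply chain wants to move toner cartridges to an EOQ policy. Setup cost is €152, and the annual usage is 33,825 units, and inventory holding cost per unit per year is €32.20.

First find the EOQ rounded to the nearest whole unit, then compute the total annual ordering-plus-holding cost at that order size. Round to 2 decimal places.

€18,196.32

Q* = √(2·D·S / H) = √(2·33,825·152 / 32.2) = √319,341.6 ≈ 565.10 → Q = 565 units
Annual ordering cost = (D/Q)·S = (33,825/565) × 152 = €9,099.82
Annual holding cost  = (Q/2)·H = (565/2) × 32.2 = €9,096.50
Total = €9,099.82 + €9,096.50 = €18,196.32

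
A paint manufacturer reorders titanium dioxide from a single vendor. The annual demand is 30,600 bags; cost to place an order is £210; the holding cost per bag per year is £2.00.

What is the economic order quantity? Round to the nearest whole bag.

2,535 bags

EOQ = √(2DS/H) = √(2 × 30,600 × 210 / 2)
    = √(6,426,000.00) ≈ 2,534.96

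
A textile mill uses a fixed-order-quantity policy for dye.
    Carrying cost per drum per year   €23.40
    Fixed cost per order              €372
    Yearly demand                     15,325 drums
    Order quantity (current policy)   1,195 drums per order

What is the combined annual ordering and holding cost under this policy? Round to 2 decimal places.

Ordering: D/Q × S = 15,325/1,195 × €372 = €4,770.63
Holding:  Q/2 × H = 1,195/2 × €23.4 = €13,981.50
Total = €4,770.63 + €13,981.50 = €18,752.13

€18,752.13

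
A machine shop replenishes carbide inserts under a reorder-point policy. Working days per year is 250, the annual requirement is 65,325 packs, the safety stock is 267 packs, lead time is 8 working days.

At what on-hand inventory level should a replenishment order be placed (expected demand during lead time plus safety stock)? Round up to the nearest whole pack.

Daily demand d = 65,325 / 250 = 261.300 packs/day
Demand during lead time = 261.300 × 8 = 2,090.40
Reorder point = 2,090.40 + 267 = 2,357.40 → round up

2,358 packs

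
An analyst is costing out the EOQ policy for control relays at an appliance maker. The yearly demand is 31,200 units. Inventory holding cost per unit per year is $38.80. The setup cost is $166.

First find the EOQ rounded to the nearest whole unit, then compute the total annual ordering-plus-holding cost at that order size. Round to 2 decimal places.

$20,047.59

Optimal lot size Q* = (2 × 31,200 × $166 / $38.8)^½ ≈ 516.69 → Q = 517 units
Ordering: D/Q × S = 31,200/517 × $166 = $10,017.79
Holding:  Q/2 × H = 517/2 × $38.8 = $10,029.80
Total = $10,017.79 + $10,029.80 = $20,047.59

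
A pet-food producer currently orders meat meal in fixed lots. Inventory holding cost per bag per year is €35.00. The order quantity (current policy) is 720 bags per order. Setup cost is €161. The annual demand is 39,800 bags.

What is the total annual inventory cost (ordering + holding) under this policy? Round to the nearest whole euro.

€21,500

Ordering: D/Q × S = 39,800/720 × €161 = €8,899.72
Holding:  Q/2 × H = 720/2 × €35 = €12,600.00
Total = €8,899.72 + €12,600.00 = €21,499.72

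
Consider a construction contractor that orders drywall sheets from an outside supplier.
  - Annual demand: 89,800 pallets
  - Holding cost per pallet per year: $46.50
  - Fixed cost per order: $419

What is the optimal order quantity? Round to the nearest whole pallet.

Q* = √(2·D·S / H) = √(2·89,800·419 / 46.5) = √1,618,331.2 ≈ 1,272.14

1,272 pallets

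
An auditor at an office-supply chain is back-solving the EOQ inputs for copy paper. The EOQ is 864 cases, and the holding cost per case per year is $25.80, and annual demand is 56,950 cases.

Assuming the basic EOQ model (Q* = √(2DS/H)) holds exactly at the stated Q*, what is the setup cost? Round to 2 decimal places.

Since Q* = (2DS/H)^½, squaring gives Q*²·H = 2DS.
S = Q²H / (2D) = 864² × 25.8 / (2 × 56,950) = 169.0922

$169.09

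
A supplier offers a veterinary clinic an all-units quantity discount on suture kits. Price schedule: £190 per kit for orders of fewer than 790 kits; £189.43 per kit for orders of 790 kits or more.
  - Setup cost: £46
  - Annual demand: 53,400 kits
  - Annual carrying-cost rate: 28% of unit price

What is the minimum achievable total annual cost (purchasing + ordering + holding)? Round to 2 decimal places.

£10,139,622.33

H₁ = 28%×£190 = £53.2000;  H₂ = 28%×£189.43 = £53.0404
EOQ₁ = √(2×53,400×46/53.2000) = 303.88  (< 790, feasible at tier 1)
EOQ₂ = √(2×53,400×46/53.0404) = 304.34  (< 790 → use Q = 790 at tier-2 price)
TC(tier 1 (EOQ₁), Q≈303.9) = £10,162,166.66
TC(tier 2, Q≈790.0) = £10,139,622.33
Minimum at tier 2: £10,139,622.33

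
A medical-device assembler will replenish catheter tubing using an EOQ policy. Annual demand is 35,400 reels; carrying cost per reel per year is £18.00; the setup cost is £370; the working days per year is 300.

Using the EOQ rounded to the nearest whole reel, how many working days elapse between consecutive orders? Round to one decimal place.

Q* = √(2·D·S / H) = √(2·35,400·370 / 18) = √1,455,333.3 ≈ 1,206.37 → Q = 1,206 reels
Days between orders = 300 / (D/Q) = 300 / 29.353 ≈ 10.220

10.2 days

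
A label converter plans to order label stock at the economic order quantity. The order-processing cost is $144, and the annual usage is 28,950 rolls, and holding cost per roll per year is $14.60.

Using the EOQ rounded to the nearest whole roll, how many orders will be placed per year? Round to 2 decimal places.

Optimal lot size Q* = (2 × 28,950 × $144 / $14.6)^½ ≈ 755.69 → Q = 756
Orders per year = D/Q = 28,950 / 756 = 38.294

38.29 orders per year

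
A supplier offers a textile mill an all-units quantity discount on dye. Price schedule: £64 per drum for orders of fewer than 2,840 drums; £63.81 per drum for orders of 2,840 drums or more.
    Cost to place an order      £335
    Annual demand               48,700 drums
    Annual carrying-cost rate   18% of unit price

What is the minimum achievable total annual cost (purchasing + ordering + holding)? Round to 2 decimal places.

£3,129,601.38

H₁ = 18%×£64 = £11.5200;  H₂ = 18%×£63.81 = £11.4858
EOQ₁ = √(2×48,700×335/11.5200) = 1,682.97  (< 2,840, feasible at tier 1)
EOQ₂ = √(2×48,700×335/11.4858) = 1,685.47  (< 2,840 → use Q = 2,840 at tier-2 price)
TC(tier 1 (EOQ₁), Q≈1,683.0) = £3,136,187.78
TC(tier 2, Q≈2,840.0) = £3,129,601.38
Minimum at tier 2: £3,129,601.38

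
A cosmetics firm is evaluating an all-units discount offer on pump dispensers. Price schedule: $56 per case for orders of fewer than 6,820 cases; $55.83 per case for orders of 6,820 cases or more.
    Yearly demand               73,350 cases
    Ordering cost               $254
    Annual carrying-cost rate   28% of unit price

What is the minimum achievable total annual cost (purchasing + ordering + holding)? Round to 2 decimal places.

$4,131,771.57

H₁ = 28%×$56 = $15.6800;  H₂ = 28%×$55.83 = $15.6324
EOQ₁ = √(2×73,350×254/15.6800) = 1,541.55  (< 6,820, feasible at tier 1)
EOQ₂ = √(2×73,350×254/15.6324) = 1,543.90  (< 6,820 → use Q = 6,820 at tier-2 price)
TC(tier 1 (EOQ₁), Q≈1,541.6) = $4,131,771.57
TC(tier 2, Q≈6,820.0) = $4,151,168.79
Minimum at tier 1 (EOQ₁): $4,131,771.57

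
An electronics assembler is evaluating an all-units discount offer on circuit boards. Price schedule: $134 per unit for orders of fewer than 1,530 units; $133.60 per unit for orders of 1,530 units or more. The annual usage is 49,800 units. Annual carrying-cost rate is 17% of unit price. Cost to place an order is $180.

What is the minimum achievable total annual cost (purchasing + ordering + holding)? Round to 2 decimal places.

$6,676,513.50

H₁ = 17%×$134 = $22.7800;  H₂ = 17%×$133.60 = $22.7120
EOQ₁ = √(2×49,800×180/22.7800) = 887.13  (< 1,530, feasible at tier 1)
EOQ₂ = √(2×49,800×180/22.7120) = 888.46  (< 1,530 → use Q = 1,530 at tier-2 price)
TC(tier 1 (EOQ₁), Q≈887.1) = $6,693,408.90
TC(tier 2, Q≈1,530.0) = $6,676,513.50
Minimum at tier 2: $6,676,513.50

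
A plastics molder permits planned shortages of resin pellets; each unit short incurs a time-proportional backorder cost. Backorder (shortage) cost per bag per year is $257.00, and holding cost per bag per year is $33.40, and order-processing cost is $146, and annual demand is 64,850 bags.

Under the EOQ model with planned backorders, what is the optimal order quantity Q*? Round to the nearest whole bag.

Basic EOQ = √(2·64,850·146/33.4) = 752.962
Backorder adjustment √((H+b)/b) = √((33.4+257)/257) = 1.0630
Q* = 752.962 × 1.0630 ≈ 800.40

800 bags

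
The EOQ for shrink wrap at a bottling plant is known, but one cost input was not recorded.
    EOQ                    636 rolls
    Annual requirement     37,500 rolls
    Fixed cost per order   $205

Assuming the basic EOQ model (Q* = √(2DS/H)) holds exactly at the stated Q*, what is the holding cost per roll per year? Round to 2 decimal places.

From Q* = √(2DS/H) ⇒ Q*² = 2DS/H.
H = 2DS / Q² = 2 × 37,500 × 205 / 636² = 38.0103

$38.01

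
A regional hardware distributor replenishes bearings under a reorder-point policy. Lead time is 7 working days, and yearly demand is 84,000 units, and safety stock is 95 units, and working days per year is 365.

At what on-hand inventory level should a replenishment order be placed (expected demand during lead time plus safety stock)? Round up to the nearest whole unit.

1,706 units

Daily demand d = 84,000 / 365 = 230.137 units/day
Demand during lead time = 230.137 × 7 = 1,610.96
Reorder point = 1,610.96 + 95 = 1,705.96 → round up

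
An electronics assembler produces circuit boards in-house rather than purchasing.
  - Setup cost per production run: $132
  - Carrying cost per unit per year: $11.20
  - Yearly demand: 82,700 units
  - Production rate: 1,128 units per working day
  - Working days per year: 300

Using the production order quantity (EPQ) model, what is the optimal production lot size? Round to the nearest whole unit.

1,606 units

d = 82,700/300 = 275.6667 units/day;  effective holding cost H(1 − d/p) = 11.2·(1 − 275.6667/1128) = 8.46288
Q* = √(2DS / H_eff) = √(2·82,700·132 / 8.46288) ≈ 1,606.18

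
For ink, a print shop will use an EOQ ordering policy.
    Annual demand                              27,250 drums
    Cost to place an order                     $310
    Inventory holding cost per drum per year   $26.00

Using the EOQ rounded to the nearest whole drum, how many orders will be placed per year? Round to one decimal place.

33.8 orders per year

Optimal lot size Q* = (2 × 27,250 × $310 / $26)^½ ≈ 806.11 → Q = 806
N = D/Q = 27,250/806 ≈ 33.809 orders/yr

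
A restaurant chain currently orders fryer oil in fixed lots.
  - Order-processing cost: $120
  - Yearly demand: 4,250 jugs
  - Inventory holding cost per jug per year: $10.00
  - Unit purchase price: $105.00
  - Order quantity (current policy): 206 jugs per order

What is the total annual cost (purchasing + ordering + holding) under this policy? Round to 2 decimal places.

$449,755.73

Ordering: D/Q × S = 4,250/206 × $120 = $2,475.73
Holding:  Q/2 × H = 206/2 × $10 = $1,030.00
Purchase cost = D·C = 4,250 × 105 = $446,250.00
Total = $2,475.73 + $1,030.00 + $446,250.00 = $449,755.73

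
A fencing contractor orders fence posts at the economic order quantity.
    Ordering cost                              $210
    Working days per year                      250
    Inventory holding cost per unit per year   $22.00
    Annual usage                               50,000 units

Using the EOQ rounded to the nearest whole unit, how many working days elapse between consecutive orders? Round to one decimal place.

Optimal lot size Q* = (2 × 50,000 × $210 / $22)^½ ≈ 977.01 → Q = 977 units
Days between orders = 250 / (D/Q) = 250 / 51.177 ≈ 4.885

4.9 days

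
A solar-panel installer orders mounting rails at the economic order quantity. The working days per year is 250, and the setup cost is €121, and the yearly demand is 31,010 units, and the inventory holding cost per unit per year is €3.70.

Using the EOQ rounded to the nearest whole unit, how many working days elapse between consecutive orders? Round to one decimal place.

EOQ = √(2DS/H) = √(2 × 31,010 × 121 / 3.7)
    = √(2,028,221.62) ≈ 1,424.16 → Q = 1,424 units
T = Q/D × 250 days = 1,424/31,010 × 250 = 11.480 days

11.5 days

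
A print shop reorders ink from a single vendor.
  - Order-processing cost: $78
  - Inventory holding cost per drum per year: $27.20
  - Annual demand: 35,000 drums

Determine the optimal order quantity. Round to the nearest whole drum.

448 drums

Q* = √(2·D·S / H) = √(2·35,000·78 / 27.2) = √200,735.3 ≈ 448.03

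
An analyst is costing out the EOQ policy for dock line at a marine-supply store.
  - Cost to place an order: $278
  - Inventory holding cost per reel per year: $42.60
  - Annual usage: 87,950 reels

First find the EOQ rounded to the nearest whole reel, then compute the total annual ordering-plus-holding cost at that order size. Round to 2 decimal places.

$45,641.53

EOQ = √(2DS/H) = √(2 × 87,950 × 278 / 42.6)
    = √(1,147,892.02) ≈ 1,071.40 → Q = 1,071 reels
Annual ordering cost = (D/Q)·S = (87,950/1,071) × 278 = $22,829.23
Annual holding cost  = (Q/2)·H = (1,071/2) × 42.6 = $22,812.30
Total = $22,829.23 + $22,812.30 = $45,641.53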